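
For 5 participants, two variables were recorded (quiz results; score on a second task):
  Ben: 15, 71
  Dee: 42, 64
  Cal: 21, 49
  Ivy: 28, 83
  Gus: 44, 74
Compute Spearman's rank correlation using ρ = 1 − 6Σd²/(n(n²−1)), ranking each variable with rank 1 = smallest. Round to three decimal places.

0.300

Ranks of variable 1: 1, 4, 2, 3, 5
Ranks of variable 2: 3, 2, 1, 5, 4
d = r₁ − r₂: -2, 2, 1, -2, 1
d²: 4, 4, 1, 4, 1; Σd² = 14
ρ = 1 − 6·14/(5·24) = 1 − 84/120 = 0.300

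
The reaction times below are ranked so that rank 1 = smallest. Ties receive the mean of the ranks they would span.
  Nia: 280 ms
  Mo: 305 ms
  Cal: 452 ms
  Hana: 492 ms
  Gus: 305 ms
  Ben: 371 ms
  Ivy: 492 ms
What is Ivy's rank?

Sorted (ascending): 280, 305, 305, 371, 452, 492, 492
The 2 values of 305 occupy positions 2–3 → average rank (2+3)/2 = 2.5.
The 2 values of 492 occupy positions 6–7 → average rank (6+7)/2 = 6.5.
Ivy has value 492 ms → rank 6.5.

6.5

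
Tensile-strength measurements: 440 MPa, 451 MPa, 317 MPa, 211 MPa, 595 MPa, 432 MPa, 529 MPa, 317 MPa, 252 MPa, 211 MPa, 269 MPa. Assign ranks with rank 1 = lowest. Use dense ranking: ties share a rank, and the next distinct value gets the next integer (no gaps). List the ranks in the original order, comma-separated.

6, 7, 4, 1, 9, 5, 8, 4, 2, 1, 3

Sorted (ascending): 211, 211, 252, 269, 317, 317, 432, 440, 451, 529, 595
The 2 values of 211 share dense rank 1.
The 2 values of 317 share dense rank 4.
Remaining distinct values take the next consecutive integers.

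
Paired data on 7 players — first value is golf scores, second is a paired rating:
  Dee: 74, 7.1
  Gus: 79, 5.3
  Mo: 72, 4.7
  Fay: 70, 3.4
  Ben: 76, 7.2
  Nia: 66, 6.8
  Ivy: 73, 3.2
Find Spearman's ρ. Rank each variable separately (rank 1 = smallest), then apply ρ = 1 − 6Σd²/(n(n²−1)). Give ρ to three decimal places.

Ranks of variable 1: 5, 7, 3, 2, 6, 1, 4
Ranks of variable 2: 6, 4, 3, 2, 7, 5, 1
d = r₁ − r₂: -1, 3, 0, 0, -1, -4, 3
d²: 1, 9, 0, 0, 1, 16, 9; Σd² = 36
ρ = 1 − 6·36/(7·48) = 1 − 216/336 = 0.357

0.357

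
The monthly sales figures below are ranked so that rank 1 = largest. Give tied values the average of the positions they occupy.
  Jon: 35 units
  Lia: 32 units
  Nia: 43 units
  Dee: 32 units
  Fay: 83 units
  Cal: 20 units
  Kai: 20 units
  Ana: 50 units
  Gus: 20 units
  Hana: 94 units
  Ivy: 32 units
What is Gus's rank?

Sorted (descending): 94, 83, 50, 43, 35, 32, 32, 32, 20, 20, 20
The 3 values of 32 occupy positions 6–8 → average rank 7.
The 3 values of 20 occupy positions 9–11 → average rank 10.
Gus has value 20 units → rank 10.

10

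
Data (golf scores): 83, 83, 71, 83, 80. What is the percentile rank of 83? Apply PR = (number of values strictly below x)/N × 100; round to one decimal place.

N = 5.
Strictly below 83: 2. Equal to 83: 3.
PR = 2/5 × 100 = 40.0

40.0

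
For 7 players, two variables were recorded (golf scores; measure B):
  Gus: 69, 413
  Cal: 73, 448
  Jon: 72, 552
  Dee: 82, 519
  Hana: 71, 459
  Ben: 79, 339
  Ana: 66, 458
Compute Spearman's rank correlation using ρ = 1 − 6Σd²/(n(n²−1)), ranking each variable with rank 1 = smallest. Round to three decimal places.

Ranks of variable 1: 2, 5, 4, 7, 3, 6, 1
Ranks of variable 2: 2, 3, 7, 6, 5, 1, 4
d = r₁ − r₂: 0, 2, -3, 1, -2, 5, -3
d²: 0, 4, 9, 1, 4, 25, 9; Σd² = 52
ρ = 1 − 6·52/(7·48) = 1 − 312/336 = 0.071

0.071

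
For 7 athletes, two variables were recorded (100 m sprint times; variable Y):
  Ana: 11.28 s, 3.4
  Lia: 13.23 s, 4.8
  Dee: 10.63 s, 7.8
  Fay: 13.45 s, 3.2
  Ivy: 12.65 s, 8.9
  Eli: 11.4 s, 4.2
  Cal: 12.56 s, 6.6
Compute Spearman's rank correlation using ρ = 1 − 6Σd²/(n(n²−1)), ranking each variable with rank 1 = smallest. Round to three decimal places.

Ranks of variable 1: 2, 6, 1, 7, 5, 3, 4
Ranks of variable 2: 2, 4, 6, 1, 7, 3, 5
d = r₁ − r₂: 0, 2, -5, 6, -2, 0, -1
d²: 0, 4, 25, 36, 4, 0, 1; Σd² = 70
ρ = 1 − 6·70/(7·48) = 1 − 420/336 = -0.250

-0.250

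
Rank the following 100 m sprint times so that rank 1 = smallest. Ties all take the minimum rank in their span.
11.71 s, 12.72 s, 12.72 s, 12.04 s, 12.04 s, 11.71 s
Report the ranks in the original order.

1, 5, 5, 3, 3, 1

Sorted (ascending): 11.71, 11.71, 12.04, 12.04, 12.72, 12.72
The 2 values of 11.71 occupy positions 1–2 → each gets rank 1.
The 2 values of 12.04 occupy positions 3–4 → each gets rank 3.
The 2 values of 12.72 occupy positions 5–6 → each gets rank 5.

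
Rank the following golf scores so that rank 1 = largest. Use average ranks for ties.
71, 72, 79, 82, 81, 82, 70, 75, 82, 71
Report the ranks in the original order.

Sorted (descending): 82, 82, 82, 81, 79, 75, 72, 71, 71, 70
The 3 values of 82 occupy positions 1–3 → average rank 2.
The 2 values of 71 occupy positions 8–9 → average rank (8+9)/2 = 8.5.

8.5, 7, 5, 2, 4, 2, 10, 6, 2, 8.5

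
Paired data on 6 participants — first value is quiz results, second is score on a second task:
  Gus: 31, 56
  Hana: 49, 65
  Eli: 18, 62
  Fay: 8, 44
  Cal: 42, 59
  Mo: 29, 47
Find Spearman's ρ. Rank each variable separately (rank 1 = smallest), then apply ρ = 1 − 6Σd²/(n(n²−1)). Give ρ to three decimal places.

0.657

Ranks of variable 1: 4, 6, 2, 1, 5, 3
Ranks of variable 2: 3, 6, 5, 1, 4, 2
d = r₁ − r₂: 1, 0, -3, 0, 1, 1
d²: 1, 0, 9, 0, 1, 1; Σd² = 12
ρ = 1 − 6·12/(6·35) = 1 − 72/210 = 0.657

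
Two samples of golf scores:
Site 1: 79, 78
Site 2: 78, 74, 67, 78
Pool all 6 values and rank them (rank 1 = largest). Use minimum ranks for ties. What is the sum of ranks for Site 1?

3

Sorted (descending): 79, 78, 78, 78, 74, 67
The 3 values of 78 occupy positions 2–4 → each gets rank 2.
Site 1 values → pooled ranks: 79→1, 78→2
Rank sum = 1 + 2 = 3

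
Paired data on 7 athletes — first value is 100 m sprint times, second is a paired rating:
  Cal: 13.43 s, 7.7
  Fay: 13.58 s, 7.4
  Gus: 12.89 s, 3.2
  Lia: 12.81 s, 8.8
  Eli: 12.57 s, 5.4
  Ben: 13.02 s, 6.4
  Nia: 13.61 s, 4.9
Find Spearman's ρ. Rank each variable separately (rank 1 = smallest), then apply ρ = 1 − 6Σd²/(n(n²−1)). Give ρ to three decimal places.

-0.071

Ranks of variable 1: 5, 6, 3, 2, 1, 4, 7
Ranks of variable 2: 6, 5, 1, 7, 3, 4, 2
d = r₁ − r₂: -1, 1, 2, -5, -2, 0, 5
d²: 1, 1, 4, 25, 4, 0, 25; Σd² = 60
ρ = 1 − 6·60/(7·48) = 1 − 360/336 = -0.071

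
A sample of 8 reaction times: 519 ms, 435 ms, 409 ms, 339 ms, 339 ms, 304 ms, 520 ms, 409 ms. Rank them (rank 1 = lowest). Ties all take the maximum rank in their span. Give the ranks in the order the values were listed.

Sorted (ascending): 304, 339, 339, 409, 409, 435, 519, 520
The 2 values of 339 occupy positions 2–3 → each gets rank 3.
The 2 values of 409 occupy positions 4–5 → each gets rank 5.

7, 6, 5, 3, 3, 1, 8, 5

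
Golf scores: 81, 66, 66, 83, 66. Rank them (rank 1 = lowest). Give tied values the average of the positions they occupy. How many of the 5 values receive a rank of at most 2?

3

Sorted (ascending): 66, 66, 66, 81, 83
The 3 values of 66 occupy positions 1–3 → average rank 2.
Ranks ≤ 2: {2, 2, 2} → 3 values.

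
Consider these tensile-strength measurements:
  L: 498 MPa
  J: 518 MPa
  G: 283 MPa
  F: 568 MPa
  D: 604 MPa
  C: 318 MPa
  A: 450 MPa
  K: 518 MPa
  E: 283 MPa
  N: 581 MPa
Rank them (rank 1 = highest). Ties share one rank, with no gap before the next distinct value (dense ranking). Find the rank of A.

Sorted (descending): 604, 581, 568, 518, 518, 498, 450, 318, 283, 283
The 2 values of 518 share dense rank 4.
The 2 values of 283 share dense rank 8.
Remaining distinct values take the next consecutive integers.
A has value 450 MPa → rank 6.

6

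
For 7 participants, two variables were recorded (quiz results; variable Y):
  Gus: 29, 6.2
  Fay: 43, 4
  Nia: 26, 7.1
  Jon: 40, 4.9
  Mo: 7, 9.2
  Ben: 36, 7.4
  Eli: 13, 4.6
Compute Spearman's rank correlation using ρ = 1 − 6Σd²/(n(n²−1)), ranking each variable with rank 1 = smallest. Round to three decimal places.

Ranks of variable 1: 4, 7, 3, 6, 1, 5, 2
Ranks of variable 2: 4, 1, 5, 3, 7, 6, 2
d = r₁ − r₂: 0, 6, -2, 3, -6, -1, 0
d²: 0, 36, 4, 9, 36, 1, 0; Σd² = 86
ρ = 1 − 6·86/(7·48) = 1 − 516/336 = -0.536

-0.536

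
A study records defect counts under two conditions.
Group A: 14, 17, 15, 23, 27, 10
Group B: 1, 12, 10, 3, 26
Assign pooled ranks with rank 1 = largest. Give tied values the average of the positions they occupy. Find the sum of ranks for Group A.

27.5

Sorted (descending): 27, 26, 23, 17, 15, 14, 12, 10, 10, 3, 1
The 2 values of 10 occupy positions 8–9 → average rank (8+9)/2 = 8.5.
Group A values → pooled ranks: 14→6, 17→4, 15→5, 23→3, 27→1, 10→8.5
Rank sum = 6 + 4 + 5 + 3 + 1 + 8.5 = 27.5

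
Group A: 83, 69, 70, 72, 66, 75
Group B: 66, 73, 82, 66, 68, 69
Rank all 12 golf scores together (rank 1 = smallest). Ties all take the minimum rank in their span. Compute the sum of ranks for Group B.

Sorted (ascending): 66, 66, 66, 68, 69, 69, 70, 72, 73, 75, 82, 83
The 3 values of 66 occupy positions 1–3 → each gets rank 1.
The 2 values of 69 occupy positions 5–6 → each gets rank 5.
Group B values → pooled ranks: 66→1, 73→9, 82→11, 66→1, 68→4, 69→5
Rank sum = 1 + 9 + 11 + 1 + 4 + 5 = 31

31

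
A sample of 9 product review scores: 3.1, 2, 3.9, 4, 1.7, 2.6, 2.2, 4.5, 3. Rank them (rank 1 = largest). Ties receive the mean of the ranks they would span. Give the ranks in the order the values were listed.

4, 8, 3, 2, 9, 6, 7, 1, 5

Sorted (descending): 4.5, 4, 3.9, 3.1, 3, 2.6, 2.2, 2, 1.7
No ties — each value takes its position as its rank.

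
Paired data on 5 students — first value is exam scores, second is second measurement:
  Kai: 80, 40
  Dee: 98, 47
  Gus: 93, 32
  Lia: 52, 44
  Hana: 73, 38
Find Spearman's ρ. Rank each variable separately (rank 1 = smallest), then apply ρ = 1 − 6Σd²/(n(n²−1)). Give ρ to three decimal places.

0.100

Ranks of variable 1: 3, 5, 4, 1, 2
Ranks of variable 2: 3, 5, 1, 4, 2
d = r₁ − r₂: 0, 0, 3, -3, 0
d²: 0, 0, 9, 9, 0; Σd² = 18
ρ = 1 − 6·18/(5·24) = 1 − 108/120 = 0.100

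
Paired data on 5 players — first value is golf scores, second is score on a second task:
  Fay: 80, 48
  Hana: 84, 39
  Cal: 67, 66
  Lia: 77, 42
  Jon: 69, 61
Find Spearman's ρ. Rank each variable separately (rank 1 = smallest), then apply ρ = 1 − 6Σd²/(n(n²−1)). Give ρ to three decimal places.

-0.900

Ranks of variable 1: 4, 5, 1, 3, 2
Ranks of variable 2: 3, 1, 5, 2, 4
d = r₁ − r₂: 1, 4, -4, 1, -2
d²: 1, 16, 16, 1, 4; Σd² = 38
ρ = 1 − 6·38/(5·24) = 1 − 228/120 = -0.900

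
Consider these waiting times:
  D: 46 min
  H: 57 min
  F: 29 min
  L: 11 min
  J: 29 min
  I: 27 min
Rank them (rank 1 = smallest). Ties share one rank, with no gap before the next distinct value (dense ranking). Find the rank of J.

Sorted (ascending): 11, 27, 29, 29, 46, 57
The 2 values of 29 share dense rank 3.
Remaining distinct values take the next consecutive integers.
J has value 29 min → rank 3.

3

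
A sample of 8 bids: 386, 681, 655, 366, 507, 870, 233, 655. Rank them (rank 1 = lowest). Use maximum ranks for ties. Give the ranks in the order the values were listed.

3, 7, 6, 2, 4, 8, 1, 6

Sorted (ascending): 233, 366, 386, 507, 655, 655, 681, 870
The 2 values of 655 occupy positions 5–6 → each gets rank 6.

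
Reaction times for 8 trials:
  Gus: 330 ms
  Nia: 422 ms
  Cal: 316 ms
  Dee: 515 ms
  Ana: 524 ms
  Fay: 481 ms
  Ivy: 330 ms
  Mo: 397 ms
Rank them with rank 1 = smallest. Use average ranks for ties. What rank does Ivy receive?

2.5

Sorted (ascending): 316, 330, 330, 397, 422, 481, 515, 524
The 2 values of 330 occupy positions 2–3 → average rank (2+3)/2 = 2.5.
Ivy has value 330 ms → rank 2.5.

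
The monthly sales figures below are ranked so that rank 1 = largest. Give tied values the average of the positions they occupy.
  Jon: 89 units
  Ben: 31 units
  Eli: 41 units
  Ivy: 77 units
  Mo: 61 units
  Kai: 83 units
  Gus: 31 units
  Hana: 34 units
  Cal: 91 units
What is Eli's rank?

6

Sorted (descending): 91, 89, 83, 77, 61, 41, 34, 31, 31
The 2 values of 31 occupy positions 8–9 → average rank (8+9)/2 = 8.5.
Eli has value 41 units → rank 6.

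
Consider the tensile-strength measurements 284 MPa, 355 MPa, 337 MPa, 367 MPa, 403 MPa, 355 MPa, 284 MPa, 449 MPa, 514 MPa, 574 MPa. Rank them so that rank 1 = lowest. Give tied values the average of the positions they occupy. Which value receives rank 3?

337

Sorted (ascending): 284, 284, 337, 355, 355, 367, 403, 449, 514, 574
The 2 values of 284 occupy positions 1–2 → average rank (1+2)/2 = 1.5.
The 2 values of 355 occupy positions 4–5 → average rank (4+5)/2 = 4.5.
Rank 3 → value 337.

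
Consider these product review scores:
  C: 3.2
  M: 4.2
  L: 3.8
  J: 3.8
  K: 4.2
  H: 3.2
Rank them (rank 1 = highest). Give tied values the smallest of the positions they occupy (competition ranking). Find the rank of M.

1

Sorted (descending): 4.2, 4.2, 3.8, 3.8, 3.2, 3.2
The 2 values of 4.2 occupy positions 1–2 → each gets rank 1.
The 2 values of 3.8 occupy positions 3–4 → each gets rank 3.
The 2 values of 3.2 occupy positions 5–6 → each gets rank 5.
M has value 4.2 → rank 1.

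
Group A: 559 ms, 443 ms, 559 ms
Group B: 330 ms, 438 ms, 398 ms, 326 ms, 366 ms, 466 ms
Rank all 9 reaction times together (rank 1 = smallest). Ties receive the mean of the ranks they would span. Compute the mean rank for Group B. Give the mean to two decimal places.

3.67

Sorted (ascending): 326, 330, 366, 398, 438, 443, 466, 559, 559
The 2 values of 559 occupy positions 8–9 → average rank (8+9)/2 = 8.5.
Group B values → pooled ranks: 330→2, 438→5, 398→4, 326→1, 366→3, 466→7
Mean rank = (2 + 5 + 4 + 1 + 3 + 7) / 6 = 3.67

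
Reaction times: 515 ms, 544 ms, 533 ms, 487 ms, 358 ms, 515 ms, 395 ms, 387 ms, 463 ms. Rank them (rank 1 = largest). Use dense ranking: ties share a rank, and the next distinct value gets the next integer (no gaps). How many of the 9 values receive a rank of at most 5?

6

Sorted (descending): 544, 533, 515, 515, 487, 463, 395, 387, 358
The 2 values of 515 share dense rank 3.
Remaining distinct values take the next consecutive integers.
Ranks ≤ 5: {1, 2, 3, 3, 4, 5} → 6 values.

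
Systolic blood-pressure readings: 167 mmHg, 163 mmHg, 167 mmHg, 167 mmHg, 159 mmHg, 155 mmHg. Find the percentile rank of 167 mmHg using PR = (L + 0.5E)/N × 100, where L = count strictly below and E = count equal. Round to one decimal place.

N = 6.
Strictly below 167: 3. Equal to 167: 3.
PR = (3 + 0.5·3)/6 × 100 = 75.0

75.0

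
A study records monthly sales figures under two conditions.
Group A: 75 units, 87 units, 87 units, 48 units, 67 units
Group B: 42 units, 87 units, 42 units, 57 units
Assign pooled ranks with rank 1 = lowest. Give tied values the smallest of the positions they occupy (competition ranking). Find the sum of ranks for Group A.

28

Sorted (ascending): 42, 42, 48, 57, 67, 75, 87, 87, 87
The 2 values of 42 occupy positions 1–2 → each gets rank 1.
The 3 values of 87 occupy positions 7–9 → each gets rank 7.
Group A values → pooled ranks: 75→6, 87→7, 87→7, 48→3, 67→5
Rank sum = 6 + 7 + 7 + 3 + 5 = 28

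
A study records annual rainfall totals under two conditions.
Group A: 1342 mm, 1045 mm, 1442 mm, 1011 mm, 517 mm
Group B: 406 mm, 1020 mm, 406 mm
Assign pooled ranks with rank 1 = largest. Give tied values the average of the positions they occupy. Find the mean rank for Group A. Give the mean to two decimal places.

Sorted (descending): 1442, 1342, 1045, 1020, 1011, 517, 406, 406
The 2 values of 406 occupy positions 7–8 → average rank (7+8)/2 = 7.5.
Group A values → pooled ranks: 1342→2, 1045→3, 1442→1, 1011→5, 517→6
Mean rank = (2 + 3 + 1 + 5 + 6) / 5 = 3.40

3.40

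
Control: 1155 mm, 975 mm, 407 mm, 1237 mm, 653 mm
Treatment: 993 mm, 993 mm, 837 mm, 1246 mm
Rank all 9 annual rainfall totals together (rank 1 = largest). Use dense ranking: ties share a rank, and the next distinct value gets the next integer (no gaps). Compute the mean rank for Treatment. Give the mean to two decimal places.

3.75

Sorted (descending): 1246, 1237, 1155, 993, 993, 975, 837, 653, 407
The 2 values of 993 share dense rank 4.
Remaining distinct values take the next consecutive integers.
Treatment values → pooled ranks: 993→4, 993→4, 837→6, 1246→1
Mean rank = (4 + 4 + 6 + 1) / 4 = 3.75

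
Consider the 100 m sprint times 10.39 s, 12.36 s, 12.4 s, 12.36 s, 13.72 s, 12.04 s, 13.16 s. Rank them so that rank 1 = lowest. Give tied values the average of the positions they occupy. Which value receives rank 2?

Sorted (ascending): 10.39, 12.04, 12.36, 12.36, 12.4, 13.16, 13.72
The 2 values of 12.36 occupy positions 3–4 → average rank (3+4)/2 = 3.5.
Rank 2 → value 12.04.

12.04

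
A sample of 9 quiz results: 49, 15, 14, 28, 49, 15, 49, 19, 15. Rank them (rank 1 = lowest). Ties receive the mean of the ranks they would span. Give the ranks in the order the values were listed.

8, 3, 1, 6, 8, 3, 8, 5, 3

Sorted (ascending): 14, 15, 15, 15, 19, 28, 49, 49, 49
The 3 values of 15 occupy positions 2–4 → average rank 3.
The 3 values of 49 occupy positions 7–9 → average rank 8.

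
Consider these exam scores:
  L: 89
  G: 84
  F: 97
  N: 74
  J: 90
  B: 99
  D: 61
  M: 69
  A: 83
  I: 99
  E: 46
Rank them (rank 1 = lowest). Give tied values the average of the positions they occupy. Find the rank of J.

Sorted (ascending): 46, 61, 69, 74, 83, 84, 89, 90, 97, 99, 99
The 2 values of 99 occupy positions 10–11 → average rank (10+11)/2 = 10.5.
J has value 90 → rank 8.

8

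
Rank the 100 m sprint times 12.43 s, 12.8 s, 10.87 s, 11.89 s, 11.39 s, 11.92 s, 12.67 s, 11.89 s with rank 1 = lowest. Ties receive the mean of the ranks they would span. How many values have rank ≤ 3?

2

Sorted (ascending): 10.87, 11.39, 11.89, 11.89, 11.92, 12.43, 12.67, 12.8
The 2 values of 11.89 occupy positions 3–4 → average rank (3+4)/2 = 3.5.
Ranks ≤ 3: {1, 2} → 2 values.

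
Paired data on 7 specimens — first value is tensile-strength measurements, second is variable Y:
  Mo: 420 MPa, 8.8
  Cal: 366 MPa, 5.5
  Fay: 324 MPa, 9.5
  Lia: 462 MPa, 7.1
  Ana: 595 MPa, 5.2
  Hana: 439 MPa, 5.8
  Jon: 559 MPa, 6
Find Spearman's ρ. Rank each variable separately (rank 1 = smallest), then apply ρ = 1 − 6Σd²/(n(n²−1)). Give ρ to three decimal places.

-0.536

Ranks of variable 1: 3, 2, 1, 5, 7, 4, 6
Ranks of variable 2: 6, 2, 7, 5, 1, 3, 4
d = r₁ − r₂: -3, 0, -6, 0, 6, 1, 2
d²: 9, 0, 36, 0, 36, 1, 4; Σd² = 86
ρ = 1 − 6·86/(7·48) = 1 − 516/336 = -0.536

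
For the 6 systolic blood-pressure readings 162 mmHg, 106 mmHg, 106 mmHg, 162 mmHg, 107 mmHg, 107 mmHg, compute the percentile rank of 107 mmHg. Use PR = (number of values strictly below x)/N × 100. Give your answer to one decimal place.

33.3

N = 6.
Strictly below 107: 2. Equal to 107: 2.
PR = 2/6 × 100 = 33.3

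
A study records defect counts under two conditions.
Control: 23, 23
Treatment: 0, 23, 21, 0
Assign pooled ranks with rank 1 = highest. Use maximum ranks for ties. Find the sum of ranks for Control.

6

Sorted (descending): 23, 23, 23, 21, 0, 0
The 3 values of 23 occupy positions 1–3 → each gets rank 3.
The 2 values of 0 occupy positions 5–6 → each gets rank 6.
Control values → pooled ranks: 23→3, 23→3
Rank sum = 3 + 3 = 6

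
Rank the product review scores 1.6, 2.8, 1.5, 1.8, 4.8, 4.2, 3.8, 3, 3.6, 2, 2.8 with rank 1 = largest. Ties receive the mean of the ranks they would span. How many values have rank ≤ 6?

5

Sorted (descending): 4.8, 4.2, 3.8, 3.6, 3, 2.8, 2.8, 2, 1.8, 1.6, 1.5
The 2 values of 2.8 occupy positions 6–7 → average rank (6+7)/2 = 6.5.
Ranks ≤ 6: {1, 2, 3, 4, 5} → 5 values.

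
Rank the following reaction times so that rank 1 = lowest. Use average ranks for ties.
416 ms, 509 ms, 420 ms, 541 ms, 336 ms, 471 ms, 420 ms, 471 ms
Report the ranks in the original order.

2, 7, 3.5, 8, 1, 5.5, 3.5, 5.5

Sorted (ascending): 336, 416, 420, 420, 471, 471, 509, 541
The 2 values of 420 occupy positions 3–4 → average rank (3+4)/2 = 3.5.
The 2 values of 471 occupy positions 5–6 → average rank (5+6)/2 = 5.5.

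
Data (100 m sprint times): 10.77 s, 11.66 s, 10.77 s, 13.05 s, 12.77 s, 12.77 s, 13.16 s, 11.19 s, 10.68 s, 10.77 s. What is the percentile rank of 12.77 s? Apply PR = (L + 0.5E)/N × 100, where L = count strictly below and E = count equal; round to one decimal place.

N = 10.
Strictly below 12.77: 6. Equal to 12.77: 2.
PR = (6 + 0.5·2)/10 × 100 = 70.0

70.0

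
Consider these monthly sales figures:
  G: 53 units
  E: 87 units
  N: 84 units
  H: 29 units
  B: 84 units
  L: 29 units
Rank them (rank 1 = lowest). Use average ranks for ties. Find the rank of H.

Sorted (ascending): 29, 29, 53, 84, 84, 87
The 2 values of 29 occupy positions 1–2 → average rank (1+2)/2 = 1.5.
The 2 values of 84 occupy positions 4–5 → average rank (4+5)/2 = 4.5.
H has value 29 units → rank 1.5.

1.5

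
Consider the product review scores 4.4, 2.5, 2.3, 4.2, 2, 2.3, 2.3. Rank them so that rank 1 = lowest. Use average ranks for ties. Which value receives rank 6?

4.2

Sorted (ascending): 2, 2.3, 2.3, 2.3, 2.5, 4.2, 4.4
The 3 values of 2.3 occupy positions 2–4 → average rank 3.
Rank 6 → value 4.2.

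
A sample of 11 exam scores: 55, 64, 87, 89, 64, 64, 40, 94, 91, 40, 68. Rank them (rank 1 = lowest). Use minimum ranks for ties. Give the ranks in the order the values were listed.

3, 4, 8, 9, 4, 4, 1, 11, 10, 1, 7

Sorted (ascending): 40, 40, 55, 64, 64, 64, 68, 87, 89, 91, 94
The 2 values of 40 occupy positions 1–2 → each gets rank 1.
The 3 values of 64 occupy positions 4–6 → each gets rank 4.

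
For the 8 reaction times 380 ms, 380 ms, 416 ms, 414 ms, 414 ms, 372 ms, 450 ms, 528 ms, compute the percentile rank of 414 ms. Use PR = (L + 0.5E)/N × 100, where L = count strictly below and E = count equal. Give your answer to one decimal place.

50.0

N = 8.
Strictly below 414: 3. Equal to 414: 2.
PR = (3 + 0.5·2)/8 × 100 = 50.0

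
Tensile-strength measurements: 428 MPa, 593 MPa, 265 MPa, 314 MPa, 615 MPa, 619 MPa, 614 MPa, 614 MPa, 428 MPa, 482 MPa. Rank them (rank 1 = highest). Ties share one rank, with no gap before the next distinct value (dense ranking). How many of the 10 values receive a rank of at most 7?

9

Sorted (descending): 619, 615, 614, 614, 593, 482, 428, 428, 314, 265
The 2 values of 614 share dense rank 3.
The 2 values of 428 share dense rank 6.
Remaining distinct values take the next consecutive integers.
Ranks ≤ 7: {1, 2, 3, 3, 4, 5, 6, 6, 7} → 9 values.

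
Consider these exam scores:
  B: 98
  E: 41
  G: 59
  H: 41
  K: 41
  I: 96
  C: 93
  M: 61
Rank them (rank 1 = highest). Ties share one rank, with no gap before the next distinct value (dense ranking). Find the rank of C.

3

Sorted (descending): 98, 96, 93, 61, 59, 41, 41, 41
The 3 values of 41 share dense rank 6.
Remaining distinct values take the next consecutive integers.
C has value 93 → rank 3.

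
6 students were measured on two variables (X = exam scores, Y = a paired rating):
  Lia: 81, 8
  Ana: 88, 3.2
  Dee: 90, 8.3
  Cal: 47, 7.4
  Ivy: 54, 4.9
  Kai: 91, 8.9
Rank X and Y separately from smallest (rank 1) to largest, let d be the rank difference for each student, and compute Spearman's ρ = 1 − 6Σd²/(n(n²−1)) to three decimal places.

Ranks of variable 1: 3, 4, 5, 1, 2, 6
Ranks of variable 2: 4, 1, 5, 3, 2, 6
d = r₁ − r₂: -1, 3, 0, -2, 0, 0
d²: 1, 9, 0, 4, 0, 0; Σd² = 14
ρ = 1 − 6·14/(6·35) = 1 − 84/210 = 0.600

0.600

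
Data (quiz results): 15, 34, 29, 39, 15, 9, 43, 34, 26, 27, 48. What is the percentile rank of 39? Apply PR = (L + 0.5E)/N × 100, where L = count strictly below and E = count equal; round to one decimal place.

N = 11.
Strictly below 39: 8. Equal to 39: 1.
PR = (8 + 0.5·1)/11 × 100 = 77.3

77.3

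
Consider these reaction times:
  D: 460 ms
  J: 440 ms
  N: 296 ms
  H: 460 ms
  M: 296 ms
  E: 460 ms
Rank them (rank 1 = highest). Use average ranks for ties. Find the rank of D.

2

Sorted (descending): 460, 460, 460, 440, 296, 296
The 3 values of 460 occupy positions 1–3 → average rank 2.
The 2 values of 296 occupy positions 5–6 → average rank (5+6)/2 = 5.5.
D has value 460 ms → rank 2.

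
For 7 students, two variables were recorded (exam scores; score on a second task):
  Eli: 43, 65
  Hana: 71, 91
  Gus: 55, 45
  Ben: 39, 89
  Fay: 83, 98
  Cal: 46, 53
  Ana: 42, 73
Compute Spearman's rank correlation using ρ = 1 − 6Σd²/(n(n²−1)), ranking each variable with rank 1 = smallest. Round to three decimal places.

Ranks of variable 1: 3, 6, 5, 1, 7, 4, 2
Ranks of variable 2: 3, 6, 1, 5, 7, 2, 4
d = r₁ − r₂: 0, 0, 4, -4, 0, 2, -2
d²: 0, 0, 16, 16, 0, 4, 4; Σd² = 40
ρ = 1 − 6·40/(7·48) = 1 − 240/336 = 0.286

0.286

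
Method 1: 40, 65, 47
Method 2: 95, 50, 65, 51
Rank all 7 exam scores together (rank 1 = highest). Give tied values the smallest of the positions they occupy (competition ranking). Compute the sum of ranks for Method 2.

Sorted (descending): 95, 65, 65, 51, 50, 47, 40
The 2 values of 65 occupy positions 2–3 → each gets rank 2.
Method 2 values → pooled ranks: 95→1, 50→5, 65→2, 51→4
Rank sum = 1 + 5 + 2 + 4 = 12

12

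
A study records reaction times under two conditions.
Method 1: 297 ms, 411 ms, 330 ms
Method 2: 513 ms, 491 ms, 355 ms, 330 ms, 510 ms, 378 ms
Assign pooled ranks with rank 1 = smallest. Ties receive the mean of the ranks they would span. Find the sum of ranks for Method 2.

35.5

Sorted (ascending): 297, 330, 330, 355, 378, 411, 491, 510, 513
The 2 values of 330 occupy positions 2–3 → average rank (2+3)/2 = 2.5.
Method 2 values → pooled ranks: 513→9, 491→7, 355→4, 330→2.5, 510→8, 378→5
Rank sum = 9 + 7 + 4 + 2.5 + 8 + 5 = 35.5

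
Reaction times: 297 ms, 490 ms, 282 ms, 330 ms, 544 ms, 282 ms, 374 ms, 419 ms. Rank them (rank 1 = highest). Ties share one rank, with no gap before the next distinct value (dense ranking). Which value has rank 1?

544

Sorted (descending): 544, 490, 419, 374, 330, 297, 282, 282
The 2 values of 282 share dense rank 7.
Remaining distinct values take the next consecutive integers.
Rank 1 → value 544.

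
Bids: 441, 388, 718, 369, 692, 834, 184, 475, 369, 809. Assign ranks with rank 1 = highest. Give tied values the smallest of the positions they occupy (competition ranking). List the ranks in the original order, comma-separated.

6, 7, 3, 8, 4, 1, 10, 5, 8, 2

Sorted (descending): 834, 809, 718, 692, 475, 441, 388, 369, 369, 184
The 2 values of 369 occupy positions 8–9 → each gets rank 8.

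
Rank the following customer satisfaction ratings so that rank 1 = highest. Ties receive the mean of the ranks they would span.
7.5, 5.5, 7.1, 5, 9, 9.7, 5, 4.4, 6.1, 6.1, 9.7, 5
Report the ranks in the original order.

4, 8, 5, 10, 3, 1.5, 10, 12, 6.5, 6.5, 1.5, 10

Sorted (descending): 9.7, 9.7, 9, 7.5, 7.1, 6.1, 6.1, 5.5, 5, 5, 5, 4.4
The 2 values of 9.7 occupy positions 1–2 → average rank (1+2)/2 = 1.5.
The 2 values of 6.1 occupy positions 6–7 → average rank (6+7)/2 = 6.5.
The 3 values of 5 occupy positions 9–11 → average rank 10.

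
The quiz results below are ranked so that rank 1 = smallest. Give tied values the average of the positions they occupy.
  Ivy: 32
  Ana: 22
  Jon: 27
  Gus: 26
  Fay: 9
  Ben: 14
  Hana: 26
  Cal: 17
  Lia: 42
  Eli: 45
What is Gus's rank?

5.5

Sorted (ascending): 9, 14, 17, 22, 26, 26, 27, 32, 42, 45
The 2 values of 26 occupy positions 5–6 → average rank (5+6)/2 = 5.5.
Gus has value 26 → rank 5.5.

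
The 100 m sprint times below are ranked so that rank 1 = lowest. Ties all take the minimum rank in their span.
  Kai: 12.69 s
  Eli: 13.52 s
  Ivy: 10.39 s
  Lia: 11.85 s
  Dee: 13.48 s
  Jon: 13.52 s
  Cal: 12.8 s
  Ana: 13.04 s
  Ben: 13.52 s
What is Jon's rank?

Sorted (ascending): 10.39, 11.85, 12.69, 12.8, 13.04, 13.48, 13.52, 13.52, 13.52
The 3 values of 13.52 occupy positions 7–9 → each gets rank 7.
Jon has value 13.52 s → rank 7.

7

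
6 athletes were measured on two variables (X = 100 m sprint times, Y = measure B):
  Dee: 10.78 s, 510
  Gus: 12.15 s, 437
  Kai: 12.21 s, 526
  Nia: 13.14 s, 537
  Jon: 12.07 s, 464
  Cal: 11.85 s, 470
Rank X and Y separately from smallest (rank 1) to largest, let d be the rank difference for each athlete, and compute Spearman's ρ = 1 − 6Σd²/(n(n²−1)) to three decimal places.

Ranks of variable 1: 1, 4, 5, 6, 3, 2
Ranks of variable 2: 4, 1, 5, 6, 2, 3
d = r₁ − r₂: -3, 3, 0, 0, 1, -1
d²: 9, 9, 0, 0, 1, 1; Σd² = 20
ρ = 1 − 6·20/(6·35) = 1 − 120/210 = 0.429

0.429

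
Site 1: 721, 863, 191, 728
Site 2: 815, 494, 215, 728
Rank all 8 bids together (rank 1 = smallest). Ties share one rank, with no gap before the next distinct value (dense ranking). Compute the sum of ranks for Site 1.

Sorted (ascending): 191, 215, 494, 721, 728, 728, 815, 863
The 2 values of 728 share dense rank 5.
Remaining distinct values take the next consecutive integers.
Site 1 values → pooled ranks: 721→4, 863→7, 191→1, 728→5
Rank sum = 4 + 7 + 1 + 5 = 17

17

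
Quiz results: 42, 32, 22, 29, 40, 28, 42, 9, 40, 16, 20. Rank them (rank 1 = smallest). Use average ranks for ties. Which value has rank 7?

Sorted (ascending): 9, 16, 20, 22, 28, 29, 32, 40, 40, 42, 42
The 2 values of 40 occupy positions 8–9 → average rank (8+9)/2 = 8.5.
The 2 values of 42 occupy positions 10–11 → average rank (10+11)/2 = 10.5.
Rank 7 → value 32.

32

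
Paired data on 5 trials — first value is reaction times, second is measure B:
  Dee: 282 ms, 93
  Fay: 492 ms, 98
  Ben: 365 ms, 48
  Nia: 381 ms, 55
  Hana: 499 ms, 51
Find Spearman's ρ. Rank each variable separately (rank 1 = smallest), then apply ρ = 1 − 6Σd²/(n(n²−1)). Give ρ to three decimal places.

0.000

Ranks of variable 1: 1, 4, 2, 3, 5
Ranks of variable 2: 4, 5, 1, 3, 2
d = r₁ − r₂: -3, -1, 1, 0, 3
d²: 9, 1, 1, 0, 9; Σd² = 20
ρ = 1 − 6·20/(5·24) = 1 − 120/120 = 0.000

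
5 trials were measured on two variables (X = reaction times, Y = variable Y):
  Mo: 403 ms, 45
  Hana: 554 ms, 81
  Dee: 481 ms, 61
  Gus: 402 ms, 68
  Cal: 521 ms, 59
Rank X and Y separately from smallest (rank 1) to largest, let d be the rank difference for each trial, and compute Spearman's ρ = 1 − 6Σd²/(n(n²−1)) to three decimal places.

Ranks of variable 1: 2, 5, 3, 1, 4
Ranks of variable 2: 1, 5, 3, 4, 2
d = r₁ − r₂: 1, 0, 0, -3, 2
d²: 1, 0, 0, 9, 4; Σd² = 14
ρ = 1 − 6·14/(5·24) = 1 − 84/120 = 0.300

0.300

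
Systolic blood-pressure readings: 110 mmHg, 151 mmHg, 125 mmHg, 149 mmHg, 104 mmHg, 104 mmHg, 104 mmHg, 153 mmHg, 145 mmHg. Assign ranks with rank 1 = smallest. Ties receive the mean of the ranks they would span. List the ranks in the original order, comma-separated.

4, 8, 5, 7, 2, 2, 2, 9, 6

Sorted (ascending): 104, 104, 104, 110, 125, 145, 149, 151, 153
The 3 values of 104 occupy positions 1–3 → average rank 2.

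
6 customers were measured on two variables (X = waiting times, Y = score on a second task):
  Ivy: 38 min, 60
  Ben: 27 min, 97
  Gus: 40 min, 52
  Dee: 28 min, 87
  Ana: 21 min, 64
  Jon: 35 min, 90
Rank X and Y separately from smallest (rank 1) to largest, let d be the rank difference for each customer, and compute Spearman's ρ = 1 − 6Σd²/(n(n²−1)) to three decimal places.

-0.600

Ranks of variable 1: 5, 2, 6, 3, 1, 4
Ranks of variable 2: 2, 6, 1, 4, 3, 5
d = r₁ − r₂: 3, -4, 5, -1, -2, -1
d²: 9, 16, 25, 1, 4, 1; Σd² = 56
ρ = 1 − 6·56/(6·35) = 1 − 336/210 = -0.600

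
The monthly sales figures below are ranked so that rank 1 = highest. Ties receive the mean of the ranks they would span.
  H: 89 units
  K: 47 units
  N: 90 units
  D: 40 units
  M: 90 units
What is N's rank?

Sorted (descending): 90, 90, 89, 47, 40
The 2 values of 90 occupy positions 1–2 → average rank (1+2)/2 = 1.5.
N has value 90 units → rank 1.5.

1.5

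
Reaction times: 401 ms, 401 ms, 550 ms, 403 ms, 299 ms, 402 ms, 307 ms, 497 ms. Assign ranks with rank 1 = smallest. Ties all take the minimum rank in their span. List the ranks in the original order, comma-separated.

3, 3, 8, 6, 1, 5, 2, 7

Sorted (ascending): 299, 307, 401, 401, 402, 403, 497, 550
The 2 values of 401 occupy positions 3–4 → each gets rank 3.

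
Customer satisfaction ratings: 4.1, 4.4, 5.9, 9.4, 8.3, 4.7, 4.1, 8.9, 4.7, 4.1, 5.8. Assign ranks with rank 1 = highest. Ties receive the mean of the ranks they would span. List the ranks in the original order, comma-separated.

10, 8, 4, 1, 3, 6.5, 10, 2, 6.5, 10, 5

Sorted (descending): 9.4, 8.9, 8.3, 5.9, 5.8, 4.7, 4.7, 4.4, 4.1, 4.1, 4.1
The 2 values of 4.7 occupy positions 6–7 → average rank (6+7)/2 = 6.5.
The 3 values of 4.1 occupy positions 9–11 → average rank 10.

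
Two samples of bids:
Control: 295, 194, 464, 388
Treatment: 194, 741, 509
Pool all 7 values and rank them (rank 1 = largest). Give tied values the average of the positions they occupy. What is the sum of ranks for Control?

Sorted (descending): 741, 509, 464, 388, 295, 194, 194
The 2 values of 194 occupy positions 6–7 → average rank (6+7)/2 = 6.5.
Control values → pooled ranks: 295→5, 194→6.5, 464→3, 388→4
Rank sum = 5 + 6.5 + 3 + 4 = 18.5

18.5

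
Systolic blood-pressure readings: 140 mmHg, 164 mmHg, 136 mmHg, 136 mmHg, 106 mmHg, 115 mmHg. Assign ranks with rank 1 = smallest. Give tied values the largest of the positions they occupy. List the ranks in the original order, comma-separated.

Sorted (ascending): 106, 115, 136, 136, 140, 164
The 2 values of 136 occupy positions 3–4 → each gets rank 4.

5, 6, 4, 4, 1, 2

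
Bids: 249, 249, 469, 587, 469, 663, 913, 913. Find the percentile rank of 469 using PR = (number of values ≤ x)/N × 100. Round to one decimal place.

50.0

N = 8.
Strictly below 469: 2. Equal to 469: 2.
PR = 4/8 × 100 = 50.0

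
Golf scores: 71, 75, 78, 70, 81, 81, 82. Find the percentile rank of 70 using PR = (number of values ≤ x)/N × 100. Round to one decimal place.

14.3

N = 7.
Strictly below 70: 0. Equal to 70: 1.
PR = 1/7 × 100 = 14.3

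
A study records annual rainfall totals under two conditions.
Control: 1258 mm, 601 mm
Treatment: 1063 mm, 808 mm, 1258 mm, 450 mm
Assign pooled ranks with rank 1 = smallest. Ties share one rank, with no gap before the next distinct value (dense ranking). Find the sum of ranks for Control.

Sorted (ascending): 450, 601, 808, 1063, 1258, 1258
The 2 values of 1258 share dense rank 5.
Remaining distinct values take the next consecutive integers.
Control values → pooled ranks: 1258→5, 601→2
Rank sum = 5 + 2 = 7

7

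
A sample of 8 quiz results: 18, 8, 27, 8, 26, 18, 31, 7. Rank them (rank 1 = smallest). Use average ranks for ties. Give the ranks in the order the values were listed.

Sorted (ascending): 7, 8, 8, 18, 18, 26, 27, 31
The 2 values of 8 occupy positions 2–3 → average rank (2+3)/2 = 2.5.
The 2 values of 18 occupy positions 4–5 → average rank (4+5)/2 = 4.5.

4.5, 2.5, 7, 2.5, 6, 4.5, 8, 1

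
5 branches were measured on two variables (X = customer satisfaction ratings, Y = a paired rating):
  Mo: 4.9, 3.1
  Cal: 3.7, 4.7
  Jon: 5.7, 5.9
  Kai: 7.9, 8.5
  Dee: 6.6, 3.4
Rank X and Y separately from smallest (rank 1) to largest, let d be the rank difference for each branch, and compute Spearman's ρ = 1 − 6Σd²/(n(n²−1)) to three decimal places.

0.500

Ranks of variable 1: 2, 1, 3, 5, 4
Ranks of variable 2: 1, 3, 4, 5, 2
d = r₁ − r₂: 1, -2, -1, 0, 2
d²: 1, 4, 1, 0, 4; Σd² = 10
ρ = 1 − 6·10/(5·24) = 1 − 60/120 = 0.500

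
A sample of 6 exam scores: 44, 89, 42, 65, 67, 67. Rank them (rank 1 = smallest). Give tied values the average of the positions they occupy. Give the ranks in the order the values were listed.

2, 6, 1, 3, 4.5, 4.5

Sorted (ascending): 42, 44, 65, 67, 67, 89
The 2 values of 67 occupy positions 4–5 → average rank (4+5)/2 = 4.5.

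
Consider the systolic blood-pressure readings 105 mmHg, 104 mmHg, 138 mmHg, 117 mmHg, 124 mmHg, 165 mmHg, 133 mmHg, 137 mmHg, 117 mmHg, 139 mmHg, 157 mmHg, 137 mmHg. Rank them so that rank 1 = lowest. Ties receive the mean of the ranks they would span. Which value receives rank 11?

157

Sorted (ascending): 104, 105, 117, 117, 124, 133, 137, 137, 138, 139, 157, 165
The 2 values of 117 occupy positions 3–4 → average rank (3+4)/2 = 3.5.
The 2 values of 137 occupy positions 7–8 → average rank (7+8)/2 = 7.5.
Rank 11 → value 157.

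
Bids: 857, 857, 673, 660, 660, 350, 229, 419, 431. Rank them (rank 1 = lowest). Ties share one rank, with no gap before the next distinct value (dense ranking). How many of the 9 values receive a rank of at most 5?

6

Sorted (ascending): 229, 350, 419, 431, 660, 660, 673, 857, 857
The 2 values of 660 share dense rank 5.
The 2 values of 857 share dense rank 7.
Remaining distinct values take the next consecutive integers.
Ranks ≤ 5: {1, 2, 3, 4, 5, 5} → 6 values.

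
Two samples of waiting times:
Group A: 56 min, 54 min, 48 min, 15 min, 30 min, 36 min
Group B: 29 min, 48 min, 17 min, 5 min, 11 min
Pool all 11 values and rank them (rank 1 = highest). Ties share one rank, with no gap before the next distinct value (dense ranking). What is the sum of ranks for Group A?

Sorted (descending): 56, 54, 48, 48, 36, 30, 29, 17, 15, 11, 5
The 2 values of 48 share dense rank 3.
Remaining distinct values take the next consecutive integers.
Group A values → pooled ranks: 56→1, 54→2, 48→3, 15→8, 30→5, 36→4
Rank sum = 1 + 2 + 3 + 8 + 5 + 4 = 23

23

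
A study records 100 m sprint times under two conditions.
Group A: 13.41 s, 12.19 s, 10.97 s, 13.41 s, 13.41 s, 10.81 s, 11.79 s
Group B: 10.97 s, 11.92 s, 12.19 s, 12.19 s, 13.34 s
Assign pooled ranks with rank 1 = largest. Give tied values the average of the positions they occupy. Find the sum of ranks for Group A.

Sorted (descending): 13.41, 13.41, 13.41, 13.34, 12.19, 12.19, 12.19, 11.92, 11.79, 10.97, 10.97, 10.81
The 3 values of 13.41 occupy positions 1–3 → average rank 2.
The 3 values of 12.19 occupy positions 5–7 → average rank 6.
The 2 values of 10.97 occupy positions 10–11 → average rank (10+11)/2 = 10.5.
Group A values → pooled ranks: 13.41→2, 12.19→6, 10.97→10.5, 13.41→2, 13.41→2, 10.81→12, 11.79→9
Rank sum = 2 + 6 + 10.5 + 2 + 2 + 12 + 9 = 43.5

43.5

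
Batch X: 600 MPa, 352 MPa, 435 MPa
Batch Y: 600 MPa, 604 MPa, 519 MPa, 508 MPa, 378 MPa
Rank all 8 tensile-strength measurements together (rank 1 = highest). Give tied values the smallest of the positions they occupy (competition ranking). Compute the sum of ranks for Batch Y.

19

Sorted (descending): 604, 600, 600, 519, 508, 435, 378, 352
The 2 values of 600 occupy positions 2–3 → each gets rank 2.
Batch Y values → pooled ranks: 600→2, 604→1, 519→4, 508→5, 378→7
Rank sum = 2 + 1 + 4 + 5 + 7 = 19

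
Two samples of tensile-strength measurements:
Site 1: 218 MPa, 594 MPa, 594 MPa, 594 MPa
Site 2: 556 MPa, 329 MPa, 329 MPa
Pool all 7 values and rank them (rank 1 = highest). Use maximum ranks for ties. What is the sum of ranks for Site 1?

Sorted (descending): 594, 594, 594, 556, 329, 329, 218
The 3 values of 594 occupy positions 1–3 → each gets rank 3.
The 2 values of 329 occupy positions 5–6 → each gets rank 6.
Site 1 values → pooled ranks: 218→7, 594→3, 594→3, 594→3
Rank sum = 7 + 3 + 3 + 3 = 16

16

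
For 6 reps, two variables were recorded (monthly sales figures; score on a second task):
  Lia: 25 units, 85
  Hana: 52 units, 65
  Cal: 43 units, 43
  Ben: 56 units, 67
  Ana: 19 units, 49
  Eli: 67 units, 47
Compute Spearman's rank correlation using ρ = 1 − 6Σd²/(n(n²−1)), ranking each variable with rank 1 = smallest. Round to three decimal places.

-0.143

Ranks of variable 1: 2, 4, 3, 5, 1, 6
Ranks of variable 2: 6, 4, 1, 5, 3, 2
d = r₁ − r₂: -4, 0, 2, 0, -2, 4
d²: 16, 0, 4, 0, 4, 16; Σd² = 40
ρ = 1 − 6·40/(6·35) = 1 − 240/210 = -0.143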